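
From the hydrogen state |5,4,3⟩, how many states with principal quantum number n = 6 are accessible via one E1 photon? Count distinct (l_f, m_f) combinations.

E1 requires Δl = ±1, so l_f ∈ {3, 5}; with 0 ≤ l_f ≤ n_f−1 = 5, the allowed l_f values are {3, 5}.
For l_f = 3: m_f ∈ {m_i−1, m_i, m_i+1} ∩ [−3, 3] = {2, 3} → 2 states.
For l_f = 5: m_f ∈ {m_i−1, m_i, m_i+1} ∩ [−5, 5] = {2, 3, 4} → 3 states.
Total: 5.

5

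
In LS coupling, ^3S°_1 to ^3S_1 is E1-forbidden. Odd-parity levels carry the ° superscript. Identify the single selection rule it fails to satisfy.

the L=0 ↔ L=0 exclusion

ΔS = 0: S: 1 → 1 — ✓.
ΔJ = 0, ±1 (not J=0↔0): J: 1 → 1, ΔJ = +0 — ✓.
Parity must change: odd → even — ✓.
ΔL = 0, ±1 (not L=0↔0): L: 0 → 0, ΔL = +0 — ✗.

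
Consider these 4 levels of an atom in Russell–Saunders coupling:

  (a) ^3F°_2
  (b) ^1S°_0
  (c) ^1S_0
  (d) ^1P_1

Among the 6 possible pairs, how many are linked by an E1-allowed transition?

1

(a)–(b): forbidden (parity, ΔS, ΔL, ΔJ).
(a)–(c): forbidden (ΔS, ΔL, ΔJ).
(a)–(d): forbidden (ΔS, ΔL).
(b)–(c): forbidden (ΔL, ΔJ).
(b)–(d): allowed.
(c)–(d): forbidden (parity).
Allowed pairs: 1 of 6.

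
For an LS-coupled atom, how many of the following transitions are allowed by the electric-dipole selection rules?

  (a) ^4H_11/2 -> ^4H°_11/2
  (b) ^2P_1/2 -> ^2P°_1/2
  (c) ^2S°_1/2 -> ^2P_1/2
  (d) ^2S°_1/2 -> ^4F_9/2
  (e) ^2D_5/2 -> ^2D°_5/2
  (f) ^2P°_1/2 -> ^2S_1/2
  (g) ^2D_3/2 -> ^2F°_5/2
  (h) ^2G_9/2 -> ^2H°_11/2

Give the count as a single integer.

7

(a) allowed
(b) allowed
(c) allowed
(d) forbidden (ΔS, ΔL, ΔJ fail)
(e) allowed
(f) allowed
(g) allowed
(h) allowed
Total allowed: 7 of 8.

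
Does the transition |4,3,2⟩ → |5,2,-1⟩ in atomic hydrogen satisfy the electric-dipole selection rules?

forbidden

l: 3 → 2 (Δl = -1). Δl = ±1 passes.
m_l: 2 → -1 (Δm_l = -3). |Δm_l| ≤ 1 fails.
The transition is electric-dipole forbidden.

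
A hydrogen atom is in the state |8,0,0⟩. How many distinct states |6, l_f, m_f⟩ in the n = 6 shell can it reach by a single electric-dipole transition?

E1 requires Δl = ±1, so l_f ∈ {-1, 1}; with 0 ≤ l_f ≤ n_f−1 = 5, the allowed l_f values are {1}.
For l_f = 1: m_f ∈ {m_i−1, m_i, m_i+1} ∩ [−1, 1] = {-1, 0, 1} → 3 states.
Total: 3.

3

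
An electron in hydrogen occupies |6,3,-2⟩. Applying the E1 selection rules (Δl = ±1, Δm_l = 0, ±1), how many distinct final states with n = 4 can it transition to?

2

E1 requires Δl = ±1, so l_f ∈ {2, 4}; with 0 ≤ l_f ≤ n_f−1 = 3, the allowed l_f values are {2}.
For l_f = 2: m_f ∈ {m_i−1, m_i, m_i+1} ∩ [−2, 2] = {-2, -1} → 2 states.
Total: 2.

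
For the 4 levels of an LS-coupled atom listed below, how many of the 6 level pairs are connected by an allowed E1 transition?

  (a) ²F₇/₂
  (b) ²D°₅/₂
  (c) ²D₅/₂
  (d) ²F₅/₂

3

(a)–(b): allowed.
(a)–(c): forbidden (parity).
(a)–(d): forbidden (parity).
(b)–(c): allowed.
(b)–(d): allowed.
(c)–(d): forbidden (parity).
Allowed pairs: 3 of 6.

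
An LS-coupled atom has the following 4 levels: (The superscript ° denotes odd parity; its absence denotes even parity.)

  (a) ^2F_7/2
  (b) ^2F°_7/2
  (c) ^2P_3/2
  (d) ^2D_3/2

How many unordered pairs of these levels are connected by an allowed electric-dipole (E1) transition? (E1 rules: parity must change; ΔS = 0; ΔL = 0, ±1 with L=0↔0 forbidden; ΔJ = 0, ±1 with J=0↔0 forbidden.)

(a)–(b): allowed.
(a)–(c): forbidden (parity, ΔL, ΔJ).
(a)–(d): forbidden (parity, ΔJ).
(b)–(c): forbidden (ΔL, ΔJ).
(b)–(d): forbidden (ΔJ).
(c)–(d): forbidden (parity).
Allowed pairs: 1 of 6.

1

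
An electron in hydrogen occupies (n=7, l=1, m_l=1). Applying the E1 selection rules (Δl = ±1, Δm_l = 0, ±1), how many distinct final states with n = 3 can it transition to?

E1 requires Δl = ±1, so l_f ∈ {0, 2}; with 0 ≤ l_f ≤ n_f−1 = 2, the allowed l_f values are {0, 2}.
For l_f = 0: m_f ∈ {m_i−1, m_i, m_i+1} ∩ [−0, 0] = {0} → 1 state.
For l_f = 2: m_f ∈ {m_i−1, m_i, m_i+1} ∩ [−2, 2] = {0, 1, 2} → 3 states.
Total: 4.

4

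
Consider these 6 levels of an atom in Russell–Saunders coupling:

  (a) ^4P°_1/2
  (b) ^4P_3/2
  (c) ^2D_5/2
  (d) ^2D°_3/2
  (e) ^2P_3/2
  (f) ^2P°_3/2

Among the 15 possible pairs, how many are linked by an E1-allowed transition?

(a)–(b): allowed.
(a)–(c): forbidden (ΔS, ΔJ).
(a)–(d): forbidden (parity, ΔS).
(a)–(e): forbidden (ΔS).
(a)–(f): forbidden (parity, ΔS).
(b)–(c): forbidden (parity, ΔS).
(b)–(d): forbidden (ΔS).
(b)–(e): forbidden (parity, ΔS).
(b)–(f): forbidden (ΔS).
(c)–(d): allowed.
(c)–(e): forbidden (parity).
(c)–(f): allowed.
(d)–(e): allowed.
(d)–(f): forbidden (parity).
(e)–(f): allowed.
Allowed pairs: 5 of 15.

5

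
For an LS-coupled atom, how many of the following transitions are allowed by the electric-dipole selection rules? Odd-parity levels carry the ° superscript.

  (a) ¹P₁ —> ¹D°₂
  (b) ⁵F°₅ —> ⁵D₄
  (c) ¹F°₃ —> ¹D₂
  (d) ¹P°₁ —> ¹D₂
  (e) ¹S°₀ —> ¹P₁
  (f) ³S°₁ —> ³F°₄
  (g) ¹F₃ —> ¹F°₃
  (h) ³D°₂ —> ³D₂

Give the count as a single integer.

(a) allowed
(b) allowed
(c) allowed
(d) allowed
(e) allowed
(f) forbidden (parity, ΔL, ΔJ fail)
(g) allowed
(h) allowed
Total allowed: 7 of 8.

7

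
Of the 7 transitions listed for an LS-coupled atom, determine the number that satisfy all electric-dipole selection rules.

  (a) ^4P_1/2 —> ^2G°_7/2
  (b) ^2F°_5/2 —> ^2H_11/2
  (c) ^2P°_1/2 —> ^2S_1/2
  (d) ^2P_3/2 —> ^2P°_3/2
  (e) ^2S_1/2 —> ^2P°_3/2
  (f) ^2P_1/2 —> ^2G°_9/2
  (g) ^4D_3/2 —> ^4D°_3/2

4

(a) forbidden (ΔS, ΔL, ΔJ fail)
(b) forbidden (ΔL, ΔJ fail)
(c) allowed
(d) allowed
(e) allowed
(f) forbidden (ΔL, ΔJ fail)
(g) allowed
Total allowed: 4 of 7.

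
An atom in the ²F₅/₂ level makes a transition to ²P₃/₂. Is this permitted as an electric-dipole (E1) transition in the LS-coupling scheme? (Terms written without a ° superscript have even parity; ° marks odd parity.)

Parity must change: even → even — fails.
ΔS = 0: S: 1/2 → 1/2 — passes.
ΔL = 0, ±1 (not L=0↔0): L: 3 → 1, ΔL = -2 — fails.
ΔJ = 0, ±1 (not J=0↔0): J: 5/2 → 3/2, ΔJ = -1 — passes.
Rule(s) violated: parity, ΔL.

forbidden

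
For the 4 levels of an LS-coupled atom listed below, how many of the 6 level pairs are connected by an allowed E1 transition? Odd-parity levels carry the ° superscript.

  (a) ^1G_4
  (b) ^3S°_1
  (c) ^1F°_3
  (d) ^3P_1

2

(a)–(b): forbidden (ΔS, ΔL, ΔJ).
(a)–(c): allowed.
(a)–(d): forbidden (parity, ΔS, ΔL, ΔJ).
(b)–(c): forbidden (parity, ΔS, ΔL, ΔJ).
(b)–(d): allowed.
(c)–(d): forbidden (ΔS, ΔL, ΔJ).
Allowed pairs: 2 of 6.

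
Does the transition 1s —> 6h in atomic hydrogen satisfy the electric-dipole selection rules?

l: 0 → 5 (Δl = +5). Δl = ±1 fails.
The transition is electric-dipole forbidden.

forbidden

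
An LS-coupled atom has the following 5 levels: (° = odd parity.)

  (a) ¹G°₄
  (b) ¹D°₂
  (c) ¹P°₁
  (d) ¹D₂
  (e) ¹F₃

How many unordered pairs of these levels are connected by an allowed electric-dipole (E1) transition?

(a)–(b): forbidden (parity, ΔL, ΔJ).
(a)–(c): forbidden (parity, ΔL, ΔJ).
(a)–(d): forbidden (ΔL, ΔJ).
(a)–(e): allowed.
(b)–(c): forbidden (parity).
(b)–(d): allowed.
(b)–(e): allowed.
(c)–(d): allowed.
(c)–(e): forbidden (ΔL, ΔJ).
(d)–(e): forbidden (parity).
Allowed pairs: 4 of 10.

4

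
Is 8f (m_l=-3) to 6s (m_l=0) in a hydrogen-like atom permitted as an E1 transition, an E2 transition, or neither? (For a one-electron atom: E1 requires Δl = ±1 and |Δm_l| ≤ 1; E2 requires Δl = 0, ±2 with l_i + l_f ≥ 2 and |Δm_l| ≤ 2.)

Δl = 0 − 3 = -3; l_i + l_f = 3.
Δm_l = +3.
E1 (Δl = ±1, |Δm_l| ≤ 1): not satisfied.
E2 (Δl = 0,±2, l_i+l_f ≥ 2, |Δm_l| ≤ 2): not satisfied.

neither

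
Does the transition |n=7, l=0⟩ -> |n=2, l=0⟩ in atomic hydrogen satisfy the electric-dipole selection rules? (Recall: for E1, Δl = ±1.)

forbidden

l: 0 → 0 (Δl = +0). Δl = ±1 ✗.
The transition is electric-dipole forbidden.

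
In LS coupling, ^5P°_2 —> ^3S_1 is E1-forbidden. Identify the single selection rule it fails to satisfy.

Initial level: S=2, L=1, J=2, parity odd. Final level: S=1, L=0, J=1, parity even.
Parity must change: odd → even — ok.
ΔJ = 0, ±1 (not J=0↔0): J: 2 → 1, ΔJ = -1 — ok.
ΔS = 0: S: 2 → 1 — fails.
ΔL = 0, ±1 (not L=0↔0): L: 1 → 0, ΔL = -1 — ok.

the ΔS = 0 rule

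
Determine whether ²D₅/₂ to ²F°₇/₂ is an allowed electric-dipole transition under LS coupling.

Initial level: S=1/2, L=2, J=5/2, parity even. Final level: S=1/2, L=3, J=7/2, parity odd.
ΔJ = 0, ±1 (not J=0↔0): J: 5/2 → 7/2, ΔJ = +1 — ok.
Parity must change: even → odd — ok.
ΔS = 0: S: 1/2 → 1/2 — ok.
ΔL = 0, ±1 (not L=0↔0): L: 2 → 3, ΔL = +1 — ok.
All four E1 rules are satisfied.

allowed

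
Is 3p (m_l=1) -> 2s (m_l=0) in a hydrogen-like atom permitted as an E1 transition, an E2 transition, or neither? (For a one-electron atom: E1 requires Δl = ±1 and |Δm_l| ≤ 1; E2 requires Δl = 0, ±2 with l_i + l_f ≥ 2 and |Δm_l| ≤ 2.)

E1

Δl = 0 − 1 = -1; l_i + l_f = 1.
Δm_l = -1.
E1 (Δl = ±1, |Δm_l| ≤ 1): satisfied.
E2 (Δl = 0,±2, l_i+l_f ≥ 2, |Δm_l| ≤ 2): not satisfied.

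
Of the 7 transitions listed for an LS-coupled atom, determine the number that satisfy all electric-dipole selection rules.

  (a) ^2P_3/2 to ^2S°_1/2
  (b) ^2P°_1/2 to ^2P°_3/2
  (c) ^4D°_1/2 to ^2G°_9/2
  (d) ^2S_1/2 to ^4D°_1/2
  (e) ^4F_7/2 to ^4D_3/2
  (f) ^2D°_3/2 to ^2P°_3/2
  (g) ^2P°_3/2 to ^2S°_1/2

(a) allowed
(b) forbidden (parity fails)
(c) forbidden (parity, ΔS, ΔL, ΔJ fail)
(d) forbidden (ΔS, ΔL fail)
(e) forbidden (parity, ΔJ fail)
(f) forbidden (parity fails)
(g) forbidden (parity fails)
Total allowed: 1 of 7.

1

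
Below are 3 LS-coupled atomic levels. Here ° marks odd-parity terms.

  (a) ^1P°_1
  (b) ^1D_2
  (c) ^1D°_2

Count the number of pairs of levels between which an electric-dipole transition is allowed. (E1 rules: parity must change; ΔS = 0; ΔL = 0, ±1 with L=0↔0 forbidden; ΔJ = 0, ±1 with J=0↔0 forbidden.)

2

(a)–(b): allowed.
(a)–(c): forbidden (parity).
(b)–(c): allowed.
Allowed pairs: 2 of 3.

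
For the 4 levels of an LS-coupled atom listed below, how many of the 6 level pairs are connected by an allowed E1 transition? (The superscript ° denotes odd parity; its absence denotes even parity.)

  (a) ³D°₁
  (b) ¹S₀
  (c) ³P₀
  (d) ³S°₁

2

(a)–(b): forbidden (ΔS, ΔL).
(a)–(c): allowed.
(a)–(d): forbidden (parity, ΔL).
(b)–(c): forbidden (parity, ΔS, ΔJ).
(b)–(d): forbidden (ΔS, ΔL).
(c)–(d): allowed.
Allowed pairs: 2 of 6.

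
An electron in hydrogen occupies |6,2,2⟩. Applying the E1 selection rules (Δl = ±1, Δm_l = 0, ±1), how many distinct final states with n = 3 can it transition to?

E1 requires Δl = ±1, so l_f ∈ {1, 3}; with 0 ≤ l_f ≤ n_f−1 = 2, the allowed l_f values are {1}.
For l_f = 1: m_f ∈ {m_i−1, m_i, m_i+1} ∩ [−1, 1] = {1} → 1 state.
Total: 1.

1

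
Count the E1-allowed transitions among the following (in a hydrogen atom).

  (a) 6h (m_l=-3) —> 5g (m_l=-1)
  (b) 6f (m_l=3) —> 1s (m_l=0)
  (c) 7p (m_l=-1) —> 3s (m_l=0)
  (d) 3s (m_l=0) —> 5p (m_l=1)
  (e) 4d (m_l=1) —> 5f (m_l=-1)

2

(a) forbidden — Δm_l = +2 (E1 requires Δm_l = 0, ±1)
(b) forbidden — Δl = -3 (E1 requires Δl = ±1); Δm_l = -3 (E1 requires Δm_l = 0, ±1)
(c) allowed
(d) allowed
(e) forbidden — Δm_l = -2 (E1 requires Δm_l = 0, ±1)
Total allowed: 2 of 5.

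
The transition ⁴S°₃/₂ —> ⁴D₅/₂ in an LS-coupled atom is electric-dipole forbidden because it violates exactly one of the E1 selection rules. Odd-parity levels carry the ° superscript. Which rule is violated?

the ΔL = 0, ±1 rule

Parity must change: odd → even — ok.
ΔS = 0: S: 3/2 → 3/2 — ok.
ΔL = 0, ±1 (not L=0↔0): L: 0 → 2, ΔL = +2 — fails.
ΔJ = 0, ±1 (not J=0↔0): J: 3/2 → 5/2, ΔJ = +1 — ok.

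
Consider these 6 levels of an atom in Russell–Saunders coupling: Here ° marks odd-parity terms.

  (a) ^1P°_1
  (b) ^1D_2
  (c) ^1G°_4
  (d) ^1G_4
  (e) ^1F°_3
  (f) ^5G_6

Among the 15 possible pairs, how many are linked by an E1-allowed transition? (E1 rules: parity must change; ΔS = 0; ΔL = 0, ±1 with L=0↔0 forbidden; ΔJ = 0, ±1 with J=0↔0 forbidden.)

4

(a)–(b): allowed.
(a)–(c): forbidden (parity, ΔL, ΔJ).
(a)–(d): forbidden (ΔL, ΔJ).
(a)–(e): forbidden (parity, ΔL, ΔJ).
(a)–(f): forbidden (ΔS, ΔL, ΔJ).
(b)–(c): forbidden (ΔL, ΔJ).
(b)–(d): forbidden (parity, ΔL, ΔJ).
(b)–(e): allowed.
(b)–(f): forbidden (parity, ΔS, ΔL, ΔJ).
(c)–(d): allowed.
(c)–(e): forbidden (parity).
(c)–(f): forbidden (ΔS, ΔJ).
(d)–(e): allowed.
(d)–(f): forbidden (parity, ΔS, ΔJ).
(e)–(f): forbidden (ΔS, ΔJ).
Allowed pairs: 4 of 15.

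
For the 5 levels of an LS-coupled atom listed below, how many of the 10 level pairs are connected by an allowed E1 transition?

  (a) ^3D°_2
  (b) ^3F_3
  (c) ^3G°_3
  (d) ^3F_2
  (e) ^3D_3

(a)–(b): allowed.
(a)–(c): forbidden (parity, ΔL).
(a)–(d): allowed.
(a)–(e): allowed.
(b)–(c): allowed.
(b)–(d): forbidden (parity).
(b)–(e): forbidden (parity).
(c)–(d): allowed.
(c)–(e): forbidden (ΔL).
(d)–(e): forbidden (parity).
Allowed pairs: 5 of 10.

5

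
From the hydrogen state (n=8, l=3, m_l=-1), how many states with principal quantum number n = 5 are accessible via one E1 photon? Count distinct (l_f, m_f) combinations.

6

E1 requires Δl = ±1, so l_f ∈ {2, 4}; with 0 ≤ l_f ≤ n_f−1 = 4, the allowed l_f values are {2, 4}.
For l_f = 2: m_f ∈ {m_i−1, m_i, m_i+1} ∩ [−2, 2] = {-2, -1, 0} → 3 states.
For l_f = 4: m_f ∈ {m_i−1, m_i, m_i+1} ∩ [−4, 4] = {-2, -1, 0} → 3 states.
Total: 6.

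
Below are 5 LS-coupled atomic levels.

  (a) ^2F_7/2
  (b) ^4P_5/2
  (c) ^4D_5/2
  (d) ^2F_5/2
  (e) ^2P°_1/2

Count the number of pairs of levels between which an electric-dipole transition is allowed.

0

(a)–(b): forbidden (parity, ΔS, ΔL).
(a)–(c): forbidden (parity, ΔS).
(a)–(d): forbidden (parity).
(a)–(e): forbidden (ΔL, ΔJ).
(b)–(c): forbidden (parity).
(b)–(d): forbidden (parity, ΔS, ΔL).
(b)–(e): forbidden (ΔS, ΔJ).
(c)–(d): forbidden (parity, ΔS).
(c)–(e): forbidden (ΔS, ΔJ).
(d)–(e): forbidden (ΔL, ΔJ).
Allowed pairs: 0 of 10.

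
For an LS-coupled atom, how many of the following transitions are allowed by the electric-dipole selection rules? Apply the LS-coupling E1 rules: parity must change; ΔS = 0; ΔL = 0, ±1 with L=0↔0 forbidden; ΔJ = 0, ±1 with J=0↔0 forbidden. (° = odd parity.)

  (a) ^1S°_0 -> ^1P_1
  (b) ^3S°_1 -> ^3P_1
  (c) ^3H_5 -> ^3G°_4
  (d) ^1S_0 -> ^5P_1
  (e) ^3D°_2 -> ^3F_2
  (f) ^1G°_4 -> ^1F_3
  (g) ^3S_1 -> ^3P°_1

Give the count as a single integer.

(a) allowed
(b) allowed
(c) allowed
(d) forbidden (parity, ΔS fail)
(e) allowed
(f) allowed
(g) allowed
Total allowed: 6 of 7.

6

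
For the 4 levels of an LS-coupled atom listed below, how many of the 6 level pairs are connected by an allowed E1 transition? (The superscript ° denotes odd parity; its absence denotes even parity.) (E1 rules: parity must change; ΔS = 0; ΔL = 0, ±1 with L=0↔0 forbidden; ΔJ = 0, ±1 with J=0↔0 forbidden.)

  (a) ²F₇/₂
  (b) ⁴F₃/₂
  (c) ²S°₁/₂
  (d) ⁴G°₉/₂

(a)–(b): forbidden (parity, ΔS, ΔJ).
(a)–(c): forbidden (ΔL, ΔJ).
(a)–(d): forbidden (ΔS).
(b)–(c): forbidden (ΔS, ΔL).
(b)–(d): forbidden (ΔJ).
(c)–(d): forbidden (parity, ΔS, ΔL, ΔJ).
Allowed pairs: 0 of 6.

0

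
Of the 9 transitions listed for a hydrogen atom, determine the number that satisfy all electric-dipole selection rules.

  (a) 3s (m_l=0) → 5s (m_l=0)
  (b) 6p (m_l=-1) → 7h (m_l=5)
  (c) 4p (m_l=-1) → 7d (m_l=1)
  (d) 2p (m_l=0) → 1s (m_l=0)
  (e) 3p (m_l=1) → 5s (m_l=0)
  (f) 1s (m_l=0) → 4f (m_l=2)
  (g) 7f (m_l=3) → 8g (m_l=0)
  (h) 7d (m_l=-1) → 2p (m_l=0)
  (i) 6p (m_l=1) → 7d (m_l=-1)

3

(a) forbidden — Δl = +0 (E1 requires Δl = ±1)
(b) forbidden — Δl = +4 (E1 requires Δl = ±1); Δm_l = +6 (E1 requires Δm_l = 0, ±1)
(c) forbidden — Δm_l = +2 (E1 requires Δm_l = 0, ±1)
(d) allowed
(e) allowed
(f) forbidden — Δl = +3 (E1 requires Δl = ±1); Δm_l = +2 (E1 requires Δm_l = 0, ±1)
(g) forbidden — Δm_l = -3 (E1 requires Δm_l = 0, ±1)
(h) allowed
(i) forbidden — Δm_l = -2 (E1 requires Δm_l = 0, ±1)
Total allowed: 3 of 9.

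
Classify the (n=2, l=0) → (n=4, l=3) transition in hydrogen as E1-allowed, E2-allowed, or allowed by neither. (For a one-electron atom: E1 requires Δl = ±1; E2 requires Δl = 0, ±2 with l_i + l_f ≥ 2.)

neither

Δl = 3 − 0 = +3; l_i + l_f = 3.
E1 (Δl = ±1): not satisfied.
E2 (Δl = 0,±2, l_i+l_f ≥ 2): not satisfied.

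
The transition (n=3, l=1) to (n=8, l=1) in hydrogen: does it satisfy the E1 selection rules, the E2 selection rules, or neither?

E2

Δl = 1 − 1 = +0; l_i + l_f = 2.
E1 (Δl = ±1): not satisfied.
E2 (Δl = 0,±2, l_i+l_f ≥ 2): satisfied.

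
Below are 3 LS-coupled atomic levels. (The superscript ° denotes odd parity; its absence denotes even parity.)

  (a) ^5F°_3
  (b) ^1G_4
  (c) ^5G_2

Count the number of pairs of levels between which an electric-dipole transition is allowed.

1

(a)–(b): forbidden (ΔS).
(a)–(c): allowed.
(b)–(c): forbidden (parity, ΔS, ΔJ).
Allowed pairs: 1 of 3.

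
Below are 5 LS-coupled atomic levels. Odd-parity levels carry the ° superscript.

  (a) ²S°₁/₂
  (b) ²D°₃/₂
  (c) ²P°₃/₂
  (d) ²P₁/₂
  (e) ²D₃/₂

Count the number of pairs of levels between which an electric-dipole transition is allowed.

5

(a)–(b): forbidden (parity, ΔL).
(a)–(c): forbidden (parity).
(a)–(d): allowed.
(a)–(e): forbidden (ΔL).
(b)–(c): forbidden (parity).
(b)–(d): allowed.
(b)–(e): allowed.
(c)–(d): allowed.
(c)–(e): allowed.
(d)–(e): forbidden (parity).
Allowed pairs: 5 of 10.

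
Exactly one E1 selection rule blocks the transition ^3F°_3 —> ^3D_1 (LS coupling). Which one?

Reading off the term symbols: S 1→1, L 3→2, J 3→1, parity odd→even.
ΔL = 0, ±1 (not L=0↔0): L: 3 → 2, ΔL = -1 — ok.
Parity must change: odd → even — ok.
ΔS = 0: S: 1 → 1 — ok.
ΔJ = 0, ±1 (not J=0↔0): J: 3 → 1, ΔJ = -2 — fails.

the ΔJ = 0, ±1 rule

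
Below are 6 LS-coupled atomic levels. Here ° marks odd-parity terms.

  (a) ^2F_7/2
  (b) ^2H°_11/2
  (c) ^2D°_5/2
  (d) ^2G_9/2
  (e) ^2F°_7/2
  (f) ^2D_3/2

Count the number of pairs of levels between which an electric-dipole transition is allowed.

5

(a)–(b): forbidden (ΔL, ΔJ).
(a)–(c): allowed.
(a)–(d): forbidden (parity).
(a)–(e): allowed.
(a)–(f): forbidden (parity, ΔJ).
(b)–(c): forbidden (parity, ΔL, ΔJ).
(b)–(d): allowed.
(b)–(e): forbidden (parity, ΔL, ΔJ).
(b)–(f): forbidden (ΔL, ΔJ).
(c)–(d): forbidden (ΔL, ΔJ).
(c)–(e): forbidden (parity).
(c)–(f): allowed.
(d)–(e): allowed.
(d)–(f): forbidden (parity, ΔL, ΔJ).
(e)–(f): forbidden (ΔJ).
Allowed pairs: 5 of 15.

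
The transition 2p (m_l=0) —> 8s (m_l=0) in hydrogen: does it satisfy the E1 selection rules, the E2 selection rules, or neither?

E1

Δl = 0 − 1 = -1; l_i + l_f = 1.
Δm_l = +0.
E1 (Δl = ±1, |Δm_l| ≤ 1): satisfied.
E2 (Δl = 0,±2, l_i+l_f ≥ 2, |Δm_l| ≤ 2): not satisfied.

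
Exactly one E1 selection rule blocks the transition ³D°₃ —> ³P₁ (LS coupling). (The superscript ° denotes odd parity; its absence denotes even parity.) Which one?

Initial level: S=1, L=2, J=3, parity odd. Final level: S=1, L=1, J=1, parity even.
Parity must change: odd → even — ok.
ΔS = 0: S: 1 → 1 — ok.
ΔL = 0, ±1 (not L=0↔0): L: 2 → 1, ΔL = -1 — ok.
ΔJ = 0, ±1 (not J=0↔0): J: 3 → 1, ΔJ = -2 — fails.

the ΔJ = 0, ±1 rule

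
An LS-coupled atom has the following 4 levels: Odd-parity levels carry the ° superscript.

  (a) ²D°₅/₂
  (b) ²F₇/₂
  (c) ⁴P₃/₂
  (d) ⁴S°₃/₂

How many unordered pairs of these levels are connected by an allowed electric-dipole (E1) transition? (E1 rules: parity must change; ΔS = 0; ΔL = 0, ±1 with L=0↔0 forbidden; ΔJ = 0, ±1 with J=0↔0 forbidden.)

(a)–(b): allowed.
(a)–(c): forbidden (ΔS).
(a)–(d): forbidden (parity, ΔS, ΔL).
(b)–(c): forbidden (parity, ΔS, ΔL, ΔJ).
(b)–(d): forbidden (ΔS, ΔL, ΔJ).
(c)–(d): allowed.
Allowed pairs: 2 of 6.

2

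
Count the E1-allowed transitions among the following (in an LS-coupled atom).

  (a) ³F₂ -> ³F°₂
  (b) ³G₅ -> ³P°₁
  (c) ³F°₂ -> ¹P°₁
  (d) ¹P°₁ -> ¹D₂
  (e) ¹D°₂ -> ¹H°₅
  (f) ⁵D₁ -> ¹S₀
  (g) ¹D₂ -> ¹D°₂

(a) allowed
(b) forbidden (ΔL, ΔJ fail)
(c) forbidden (parity, ΔS, ΔL fail)
(d) allowed
(e) forbidden (parity, ΔL, ΔJ fail)
(f) forbidden (parity, ΔS, ΔL fail)
(g) allowed
Total allowed: 3 of 7.

3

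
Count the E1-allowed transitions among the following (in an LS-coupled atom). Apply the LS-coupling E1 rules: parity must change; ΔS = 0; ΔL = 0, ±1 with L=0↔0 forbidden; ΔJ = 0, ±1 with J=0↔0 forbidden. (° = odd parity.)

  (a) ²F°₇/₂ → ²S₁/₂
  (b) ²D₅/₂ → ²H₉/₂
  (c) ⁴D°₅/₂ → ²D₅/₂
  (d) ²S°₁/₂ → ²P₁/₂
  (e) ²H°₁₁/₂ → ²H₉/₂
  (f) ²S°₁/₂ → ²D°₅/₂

2

(a) forbidden (ΔL, ΔJ fail)
(b) forbidden (parity, ΔL, ΔJ fail)
(c) forbidden (ΔS fails)
(d) allowed
(e) allowed
(f) forbidden (parity, ΔL, ΔJ fail)
Total allowed: 2 of 6.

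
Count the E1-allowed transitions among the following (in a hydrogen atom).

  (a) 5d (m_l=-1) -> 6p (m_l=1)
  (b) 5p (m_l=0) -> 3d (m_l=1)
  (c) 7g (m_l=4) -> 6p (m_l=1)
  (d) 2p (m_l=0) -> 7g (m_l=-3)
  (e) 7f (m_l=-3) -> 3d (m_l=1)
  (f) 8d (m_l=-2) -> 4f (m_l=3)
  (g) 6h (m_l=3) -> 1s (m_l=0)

1

(a) forbidden — Δm_l = +2 (E1 requires Δm_l = 0, ±1)
(b) allowed
(c) forbidden — Δl = -3 (E1 requires Δl = ±1); Δm_l = -3 (E1 requires Δm_l = 0, ±1)
(d) forbidden — Δl = +3 (E1 requires Δl = ±1); Δm_l = -3 (E1 requires Δm_l = 0, ±1)
(e) forbidden — Δm_l = +4 (E1 requires Δm_l = 0, ±1)
(f) forbidden — Δm_l = +5 (E1 requires Δm_l = 0, ±1)
(g) forbidden — Δl = -5 (E1 requires Δl = ±1); Δm_l = -3 (E1 requires Δm_l = 0, ±1)
Total allowed: 1 of 7.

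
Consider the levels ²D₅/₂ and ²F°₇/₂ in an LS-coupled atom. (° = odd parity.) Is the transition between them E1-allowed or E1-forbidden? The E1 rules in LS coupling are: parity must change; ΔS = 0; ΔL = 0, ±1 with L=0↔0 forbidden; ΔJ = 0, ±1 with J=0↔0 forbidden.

allowed

Initial level: S=1/2, L=2, J=5/2, parity even. Final level: S=1/2, L=3, J=7/2, parity odd.
Parity must change: even → odd — satisfied.
ΔS = 0: S: 1/2 → 1/2 — satisfied.
ΔL = 0, ±1 (not L=0↔0): L: 2 → 3, ΔL = +1 — satisfied.
ΔJ = 0, ±1 (not J=0↔0): J: 5/2 → 7/2, ΔJ = +1 — satisfied.
All four E1 rules are satisfied.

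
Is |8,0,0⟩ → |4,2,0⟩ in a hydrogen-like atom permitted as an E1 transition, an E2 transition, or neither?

Δl = 2 − 0 = +2; l_i + l_f = 2.
Δm_l = +0.
E1 (Δl = ±1, |Δm_l| ≤ 1): not satisfied.
E2 (Δl = 0,±2, l_i+l_f ≥ 2, |Δm_l| ≤ 2): satisfied.

E2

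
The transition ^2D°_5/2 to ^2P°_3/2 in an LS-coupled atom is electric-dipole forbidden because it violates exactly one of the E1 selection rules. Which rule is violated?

Initial level: S=1/2, L=2, J=5/2, parity odd. Final level: S=1/2, L=1, J=3/2, parity odd.
Parity must change: odd → odd — fails.
ΔS = 0: S: 1/2 → 1/2 — passes.
ΔL = 0, ±1 (not L=0↔0): L: 2 → 1, ΔL = -1 — passes.
ΔJ = 0, ±1 (not J=0↔0): J: 5/2 → 3/2, ΔJ = -1 — passes.

parity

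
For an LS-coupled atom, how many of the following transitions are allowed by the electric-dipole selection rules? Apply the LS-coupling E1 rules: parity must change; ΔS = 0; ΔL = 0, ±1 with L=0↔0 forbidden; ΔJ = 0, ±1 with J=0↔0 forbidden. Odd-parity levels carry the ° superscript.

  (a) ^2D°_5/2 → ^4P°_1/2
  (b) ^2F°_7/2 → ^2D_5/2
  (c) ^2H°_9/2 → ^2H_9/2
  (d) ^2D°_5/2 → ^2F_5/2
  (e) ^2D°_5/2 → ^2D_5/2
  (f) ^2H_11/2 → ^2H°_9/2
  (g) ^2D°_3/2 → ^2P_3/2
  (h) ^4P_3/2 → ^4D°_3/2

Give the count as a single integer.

7

(a) forbidden (parity, ΔS, ΔJ fail)
(b) allowed
(c) allowed
(d) allowed
(e) allowed
(f) allowed
(g) allowed
(h) allowed
Total allowed: 7 of 8.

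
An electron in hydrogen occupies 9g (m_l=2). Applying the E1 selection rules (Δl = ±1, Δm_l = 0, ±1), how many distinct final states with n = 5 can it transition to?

E1 requires Δl = ±1, so l_f ∈ {3, 5}; with 0 ≤ l_f ≤ n_f−1 = 4, the allowed l_f values are {3}.
For l_f = 3: m_f ∈ {m_i−1, m_i, m_i+1} ∩ [−3, 3] = {1, 2, 3} → 3 states.
Total: 3.

3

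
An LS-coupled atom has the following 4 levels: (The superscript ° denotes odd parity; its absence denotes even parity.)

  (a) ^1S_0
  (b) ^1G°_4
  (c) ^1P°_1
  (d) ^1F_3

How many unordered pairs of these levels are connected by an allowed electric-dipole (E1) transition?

2

(a)–(b): forbidden (ΔL, ΔJ).
(a)–(c): allowed.
(a)–(d): forbidden (parity, ΔL, ΔJ).
(b)–(c): forbidden (parity, ΔL, ΔJ).
(b)–(d): allowed.
(c)–(d): forbidden (ΔL, ΔJ).
Allowed pairs: 2 of 6.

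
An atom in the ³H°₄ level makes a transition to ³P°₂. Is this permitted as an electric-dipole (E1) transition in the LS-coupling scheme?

Reading off the term symbols: S 1→1, L 5→1, J 4→2, parity odd→odd.
ΔJ = 0, ±1 (not J=0↔0): J: 4 → 2, ΔJ = -2 — fails.
ΔL = 0, ±1 (not L=0↔0): L: 5 → 1, ΔL = -4 — fails.
Parity must change: odd → odd — fails.
ΔS = 0: S: 1 → 1 — passes.
Rule(s) violated: parity, ΔL, ΔJ.

forbidden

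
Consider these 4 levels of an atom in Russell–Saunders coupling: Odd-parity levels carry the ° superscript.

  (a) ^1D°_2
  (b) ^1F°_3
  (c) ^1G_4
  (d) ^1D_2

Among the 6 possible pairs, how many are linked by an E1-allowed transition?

(a)–(b): forbidden (parity).
(a)–(c): forbidden (ΔL, ΔJ).
(a)–(d): allowed.
(b)–(c): allowed.
(b)–(d): allowed.
(c)–(d): forbidden (parity, ΔL, ΔJ).
Allowed pairs: 3 of 6.

3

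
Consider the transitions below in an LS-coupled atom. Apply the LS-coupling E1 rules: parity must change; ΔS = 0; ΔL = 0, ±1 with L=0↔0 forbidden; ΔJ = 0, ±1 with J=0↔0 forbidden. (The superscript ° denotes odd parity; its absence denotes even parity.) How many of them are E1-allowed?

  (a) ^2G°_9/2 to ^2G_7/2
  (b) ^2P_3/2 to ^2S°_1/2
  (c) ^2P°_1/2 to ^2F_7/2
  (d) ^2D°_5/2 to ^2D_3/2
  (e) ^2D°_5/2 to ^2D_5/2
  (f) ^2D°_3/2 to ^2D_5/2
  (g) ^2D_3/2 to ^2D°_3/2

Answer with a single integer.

6

(a) allowed
(b) allowed
(c) forbidden (ΔL, ΔJ fail)
(d) allowed
(e) allowed
(f) allowed
(g) allowed
Total allowed: 6 of 7.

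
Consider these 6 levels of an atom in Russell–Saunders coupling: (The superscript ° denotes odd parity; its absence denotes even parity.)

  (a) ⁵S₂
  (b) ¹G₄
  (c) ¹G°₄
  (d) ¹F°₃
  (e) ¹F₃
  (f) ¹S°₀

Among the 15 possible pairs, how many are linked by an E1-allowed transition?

4

(a)–(b): forbidden (parity, ΔS, ΔL, ΔJ).
(a)–(c): forbidden (ΔS, ΔL, ΔJ).
(a)–(d): forbidden (ΔS, ΔL).
(a)–(e): forbidden (parity, ΔS, ΔL).
(a)–(f): forbidden (ΔS, ΔL, ΔJ).
(b)–(c): allowed.
(b)–(d): allowed.
(b)–(e): forbidden (parity).
(b)–(f): forbidden (ΔL, ΔJ).
(c)–(d): forbidden (parity).
(c)–(e): allowed.
(c)–(f): forbidden (parity, ΔL, ΔJ).
(d)–(e): allowed.
(d)–(f): forbidden (parity, ΔL, ΔJ).
(e)–(f): forbidden (ΔL, ΔJ).
Allowed pairs: 4 of 15.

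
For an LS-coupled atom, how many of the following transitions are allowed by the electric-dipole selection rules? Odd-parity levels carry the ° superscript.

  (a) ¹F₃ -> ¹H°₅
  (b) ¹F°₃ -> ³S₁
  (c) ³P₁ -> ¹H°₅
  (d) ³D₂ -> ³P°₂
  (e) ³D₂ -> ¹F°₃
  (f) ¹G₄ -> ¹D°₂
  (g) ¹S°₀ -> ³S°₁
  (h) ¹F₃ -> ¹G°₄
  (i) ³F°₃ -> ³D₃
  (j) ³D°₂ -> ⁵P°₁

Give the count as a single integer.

3

(a) forbidden (ΔL, ΔJ fail)
(b) forbidden (ΔS, ΔL, ΔJ fail)
(c) forbidden (ΔS, ΔL, ΔJ fail)
(d) allowed
(e) forbidden (ΔS fails)
(f) forbidden (ΔL, ΔJ fail)
(g) forbidden (parity, ΔS, ΔL fail)
(h) allowed
(i) allowed
(j) forbidden (parity, ΔS fail)
Total allowed: 3 of 10.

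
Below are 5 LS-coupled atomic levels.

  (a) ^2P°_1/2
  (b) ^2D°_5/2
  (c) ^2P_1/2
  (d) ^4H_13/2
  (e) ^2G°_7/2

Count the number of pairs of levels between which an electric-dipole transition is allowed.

(a)–(b): forbidden (parity, ΔJ).
(a)–(c): allowed.
(a)–(d): forbidden (ΔS, ΔL, ΔJ).
(a)–(e): forbidden (parity, ΔL, ΔJ).
(b)–(c): forbidden (ΔJ).
(b)–(d): forbidden (ΔS, ΔL, ΔJ).
(b)–(e): forbidden (parity, ΔL).
(c)–(d): forbidden (parity, ΔS, ΔL, ΔJ).
(c)–(e): forbidden (ΔL, ΔJ).
(d)–(e): forbidden (ΔS, ΔJ).
Allowed pairs: 1 of 10.

1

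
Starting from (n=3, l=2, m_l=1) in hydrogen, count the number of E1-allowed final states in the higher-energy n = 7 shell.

5

E1 requires Δl = ±1, so l_f ∈ {1, 3}; with 0 ≤ l_f ≤ n_f−1 = 6, the allowed l_f values are {1, 3}.
For l_f = 1: m_f ∈ {m_i−1, m_i, m_i+1} ∩ [−1, 1] = {0, 1} → 2 states.
For l_f = 3: m_f ∈ {m_i−1, m_i, m_i+1} ∩ [−3, 3] = {0, 1, 2} → 3 states.
Total: 5.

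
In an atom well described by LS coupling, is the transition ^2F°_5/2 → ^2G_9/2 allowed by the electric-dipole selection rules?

forbidden

Parity must change: odd → even — ok.
ΔS = 0: S: 1/2 → 1/2 — ok.
ΔL = 0, ±1 (not L=0↔0): L: 3 → 4, ΔL = +1 — ok.
ΔJ = 0, ±1 (not J=0↔0): J: 5/2 → 9/2, ΔJ = +2 — fails.
Rule(s) violated: ΔJ.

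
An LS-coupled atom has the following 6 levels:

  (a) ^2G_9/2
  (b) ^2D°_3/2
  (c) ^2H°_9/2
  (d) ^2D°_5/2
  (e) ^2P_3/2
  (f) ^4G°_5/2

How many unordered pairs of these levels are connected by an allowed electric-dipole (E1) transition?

(a)–(b): forbidden (ΔL, ΔJ).
(a)–(c): allowed.
(a)–(d): forbidden (ΔL, ΔJ).
(a)–(e): forbidden (parity, ΔL, ΔJ).
(a)–(f): forbidden (ΔS, ΔJ).
(b)–(c): forbidden (parity, ΔL, ΔJ).
(b)–(d): forbidden (parity).
(b)–(e): allowed.
(b)–(f): forbidden (parity, ΔS, ΔL).
(c)–(d): forbidden (parity, ΔL, ΔJ).
(c)–(e): forbidden (ΔL, ΔJ).
(c)–(f): forbidden (parity, ΔS, ΔJ).
(d)–(e): allowed.
(d)–(f): forbidden (parity, ΔS, ΔL).
(e)–(f): forbidden (ΔS, ΔL).
Allowed pairs: 3 of 15.

3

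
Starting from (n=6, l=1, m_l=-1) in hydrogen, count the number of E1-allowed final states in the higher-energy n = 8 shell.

4

E1 requires Δl = ±1, so l_f ∈ {0, 2}; with 0 ≤ l_f ≤ n_f−1 = 7, the allowed l_f values are {0, 2}.
For l_f = 0: m_f ∈ {m_i−1, m_i, m_i+1} ∩ [−0, 0] = {0} → 1 state.
For l_f = 2: m_f ∈ {m_i−1, m_i, m_i+1} ∩ [−2, 2] = {-2, -1, 0} → 3 states.
Total: 4.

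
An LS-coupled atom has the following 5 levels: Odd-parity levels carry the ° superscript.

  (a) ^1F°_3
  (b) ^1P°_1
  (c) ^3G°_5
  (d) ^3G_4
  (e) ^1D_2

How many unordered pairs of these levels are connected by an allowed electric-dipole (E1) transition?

(a)–(b): forbidden (parity, ΔL, ΔJ).
(a)–(c): forbidden (parity, ΔS, ΔJ).
(a)–(d): forbidden (ΔS).
(a)–(e): allowed.
(b)–(c): forbidden (parity, ΔS, ΔL, ΔJ).
(b)–(d): forbidden (ΔS, ΔL, ΔJ).
(b)–(e): allowed.
(c)–(d): allowed.
(c)–(e): forbidden (ΔS, ΔL, ΔJ).
(d)–(e): forbidden (parity, ΔS, ΔL, ΔJ).
Allowed pairs: 3 of 10.

3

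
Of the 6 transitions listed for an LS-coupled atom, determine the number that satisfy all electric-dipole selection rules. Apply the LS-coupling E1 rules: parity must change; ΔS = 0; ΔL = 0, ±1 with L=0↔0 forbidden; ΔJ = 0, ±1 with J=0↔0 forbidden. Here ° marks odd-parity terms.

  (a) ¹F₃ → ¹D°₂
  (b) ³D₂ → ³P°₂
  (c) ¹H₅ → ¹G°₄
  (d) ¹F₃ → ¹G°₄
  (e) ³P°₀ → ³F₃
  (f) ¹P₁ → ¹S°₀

(a) allowed
(b) allowed
(c) allowed
(d) allowed
(e) forbidden (ΔL, ΔJ fail)
(f) allowed
Total allowed: 5 of 6.

5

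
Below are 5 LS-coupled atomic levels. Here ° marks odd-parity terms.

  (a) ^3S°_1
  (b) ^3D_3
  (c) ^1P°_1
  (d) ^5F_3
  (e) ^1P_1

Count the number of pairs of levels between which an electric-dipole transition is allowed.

(a)–(b): forbidden (ΔL, ΔJ).
(a)–(c): forbidden (parity, ΔS).
(a)–(d): forbidden (ΔS, ΔL, ΔJ).
(a)–(e): forbidden (ΔS).
(b)–(c): forbidden (ΔS, ΔJ).
(b)–(d): forbidden (parity, ΔS).
(b)–(e): forbidden (parity, ΔS, ΔJ).
(c)–(d): forbidden (ΔS, ΔL, ΔJ).
(c)–(e): allowed.
(d)–(e): forbidden (parity, ΔS, ΔL, ΔJ).
Allowed pairs: 1 of 10.

1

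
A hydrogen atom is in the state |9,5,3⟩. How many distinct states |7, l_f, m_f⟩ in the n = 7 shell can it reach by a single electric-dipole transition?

6

E1 requires Δl = ±1, so l_f ∈ {4, 6}; with 0 ≤ l_f ≤ n_f−1 = 6, the allowed l_f values are {4, 6}.
For l_f = 4: m_f ∈ {m_i−1, m_i, m_i+1} ∩ [−4, 4] = {2, 3, 4} → 3 states.
For l_f = 6: m_f ∈ {m_i−1, m_i, m_i+1} ∩ [−6, 6] = {2, 3, 4} → 3 states.
Total: 6.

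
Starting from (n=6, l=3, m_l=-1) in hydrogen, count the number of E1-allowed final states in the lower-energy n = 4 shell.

E1 requires Δl = ±1, so l_f ∈ {2, 4}; with 0 ≤ l_f ≤ n_f−1 = 3, the allowed l_f values are {2}.
For l_f = 2: m_f ∈ {m_i−1, m_i, m_i+1} ∩ [−2, 2] = {-2, -1, 0} → 3 states.
Total: 3.

3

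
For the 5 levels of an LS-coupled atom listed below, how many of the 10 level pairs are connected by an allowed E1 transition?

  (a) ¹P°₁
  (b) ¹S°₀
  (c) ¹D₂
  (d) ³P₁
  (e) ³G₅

(a)–(b): forbidden (parity).
(a)–(c): allowed.
(a)–(d): forbidden (ΔS).
(a)–(e): forbidden (ΔS, ΔL, ΔJ).
(b)–(c): forbidden (ΔL, ΔJ).
(b)–(d): forbidden (ΔS).
(b)–(e): forbidden (ΔS, ΔL, ΔJ).
(c)–(d): forbidden (parity, ΔS).
(c)–(e): forbidden (parity, ΔS, ΔL, ΔJ).
(d)–(e): forbidden (parity, ΔL, ΔJ).
Allowed pairs: 1 of 10.

1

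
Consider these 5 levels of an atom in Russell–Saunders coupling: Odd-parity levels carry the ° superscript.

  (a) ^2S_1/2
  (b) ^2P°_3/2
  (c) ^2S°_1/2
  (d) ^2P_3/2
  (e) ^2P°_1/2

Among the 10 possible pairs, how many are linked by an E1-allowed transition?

(a)–(b): allowed.
(a)–(c): forbidden (ΔL).
(a)–(d): forbidden (parity).
(a)–(e): allowed.
(b)–(c): forbidden (parity).
(b)–(d): allowed.
(b)–(e): forbidden (parity).
(c)–(d): allowed.
(c)–(e): forbidden (parity).
(d)–(e): allowed.
Allowed pairs: 5 of 10.

5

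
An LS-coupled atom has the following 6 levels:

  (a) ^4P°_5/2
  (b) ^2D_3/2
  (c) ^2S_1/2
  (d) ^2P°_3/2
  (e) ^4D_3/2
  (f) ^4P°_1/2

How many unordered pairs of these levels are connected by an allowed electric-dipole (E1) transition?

(a)–(b): forbidden (ΔS).
(a)–(c): forbidden (ΔS, ΔJ).
(a)–(d): forbidden (parity, ΔS).
(a)–(e): allowed.
(a)–(f): forbidden (parity, ΔJ).
(b)–(c): forbidden (parity, ΔL).
(b)–(d): allowed.
(b)–(e): forbidden (parity, ΔS).
(b)–(f): forbidden (ΔS).
(c)–(d): allowed.
(c)–(e): forbidden (parity, ΔS, ΔL).
(c)–(f): forbidden (ΔS).
(d)–(e): forbidden (ΔS).
(d)–(f): forbidden (parity, ΔS).
(e)–(f): allowed.
Allowed pairs: 4 of 15.

4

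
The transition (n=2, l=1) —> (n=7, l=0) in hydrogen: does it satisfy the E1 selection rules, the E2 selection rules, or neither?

Δl = 0 − 1 = -1; l_i + l_f = 1.
E1 (Δl = ±1): satisfied.
E2 (Δl = 0,±2, l_i+l_f ≥ 2): not satisfied.

E1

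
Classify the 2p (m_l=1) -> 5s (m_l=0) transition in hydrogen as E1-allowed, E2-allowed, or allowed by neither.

E1

Δl = 0 − 1 = -1; l_i + l_f = 1.
Δm_l = -1.
E1 (Δl = ±1, |Δm_l| ≤ 1): satisfied.
E2 (Δl = 0,±2, l_i+l_f ≥ 2, |Δm_l| ≤ 2): not satisfied.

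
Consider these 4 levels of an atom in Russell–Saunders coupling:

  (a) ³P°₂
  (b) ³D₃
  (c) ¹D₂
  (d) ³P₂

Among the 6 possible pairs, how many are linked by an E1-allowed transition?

(a)–(b): allowed.
(a)–(c): forbidden (ΔS).
(a)–(d): allowed.
(b)–(c): forbidden (parity, ΔS).
(b)–(d): forbidden (parity).
(c)–(d): forbidden (parity, ΔS).
Allowed pairs: 2 of 6.

2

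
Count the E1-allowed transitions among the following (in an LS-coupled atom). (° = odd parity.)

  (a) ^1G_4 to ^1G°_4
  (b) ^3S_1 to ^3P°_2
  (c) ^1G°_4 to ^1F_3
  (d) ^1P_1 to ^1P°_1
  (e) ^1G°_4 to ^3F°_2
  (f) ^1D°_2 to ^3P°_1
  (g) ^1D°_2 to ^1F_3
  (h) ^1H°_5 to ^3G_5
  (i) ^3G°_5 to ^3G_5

(a) allowed
(b) allowed
(c) allowed
(d) allowed
(e) forbidden (parity, ΔS, ΔJ fail)
(f) forbidden (parity, ΔS fail)
(g) allowed
(h) forbidden (ΔS fails)
(i) allowed
Total allowed: 6 of 9.

6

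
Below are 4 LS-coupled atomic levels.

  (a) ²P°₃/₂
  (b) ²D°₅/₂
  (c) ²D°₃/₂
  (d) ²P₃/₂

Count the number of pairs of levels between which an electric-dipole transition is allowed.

(a)–(b): forbidden (parity).
(a)–(c): forbidden (parity).
(a)–(d): allowed.
(b)–(c): forbidden (parity).
(b)–(d): allowed.
(c)–(d): allowed.
Allowed pairs: 3 of 6.

3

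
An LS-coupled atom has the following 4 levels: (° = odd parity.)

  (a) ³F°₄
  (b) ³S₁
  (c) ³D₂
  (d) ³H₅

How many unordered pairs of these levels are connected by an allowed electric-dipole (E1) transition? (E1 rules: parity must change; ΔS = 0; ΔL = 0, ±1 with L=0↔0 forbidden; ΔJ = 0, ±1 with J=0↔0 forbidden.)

(a)–(b): forbidden (ΔL, ΔJ).
(a)–(c): forbidden (ΔJ).
(a)–(d): forbidden (ΔL).
(b)–(c): forbidden (parity, ΔL).
(b)–(d): forbidden (parity, ΔL, ΔJ).
(c)–(d): forbidden (parity, ΔL, ΔJ).
Allowed pairs: 0 of 6.

0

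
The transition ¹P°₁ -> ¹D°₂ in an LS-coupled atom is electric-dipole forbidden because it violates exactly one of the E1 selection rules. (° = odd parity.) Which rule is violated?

parity

Initial level: S=0, L=1, J=1, parity odd. Final level: S=0, L=2, J=2, parity odd.
Parity must change: odd → odd — fails.
ΔS = 0: S: 0 → 0 — passes.
ΔL = 0, ±1 (not L=0↔0): L: 1 → 2, ΔL = +1 — passes.
ΔJ = 0, ±1 (not J=0↔0): J: 1 → 2, ΔJ = +1 — passes.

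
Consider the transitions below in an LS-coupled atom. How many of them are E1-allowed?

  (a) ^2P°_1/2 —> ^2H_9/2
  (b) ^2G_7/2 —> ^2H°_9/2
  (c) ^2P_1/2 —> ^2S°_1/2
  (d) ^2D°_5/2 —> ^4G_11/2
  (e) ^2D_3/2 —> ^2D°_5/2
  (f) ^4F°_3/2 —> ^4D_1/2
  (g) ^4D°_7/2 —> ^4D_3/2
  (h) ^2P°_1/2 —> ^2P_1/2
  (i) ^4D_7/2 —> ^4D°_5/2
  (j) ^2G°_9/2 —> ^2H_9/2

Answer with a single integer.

7

(a) forbidden (ΔL, ΔJ fail)
(b) allowed
(c) allowed
(d) forbidden (ΔS, ΔL, ΔJ fail)
(e) allowed
(f) allowed
(g) forbidden (ΔJ fails)
(h) allowed
(i) allowed
(j) allowed
Total allowed: 7 of 10.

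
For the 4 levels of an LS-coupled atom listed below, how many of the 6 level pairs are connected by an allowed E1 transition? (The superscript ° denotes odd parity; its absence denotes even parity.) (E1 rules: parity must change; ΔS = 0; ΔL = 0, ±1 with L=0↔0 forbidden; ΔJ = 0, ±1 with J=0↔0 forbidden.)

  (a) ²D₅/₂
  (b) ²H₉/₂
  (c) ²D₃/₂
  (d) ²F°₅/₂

(a)–(b): forbidden (parity, ΔL, ΔJ).
(a)–(c): forbidden (parity).
(a)–(d): allowed.
(b)–(c): forbidden (parity, ΔL, ΔJ).
(b)–(d): forbidden (ΔL, ΔJ).
(c)–(d): allowed.
Allowed pairs: 2 of 6.

2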